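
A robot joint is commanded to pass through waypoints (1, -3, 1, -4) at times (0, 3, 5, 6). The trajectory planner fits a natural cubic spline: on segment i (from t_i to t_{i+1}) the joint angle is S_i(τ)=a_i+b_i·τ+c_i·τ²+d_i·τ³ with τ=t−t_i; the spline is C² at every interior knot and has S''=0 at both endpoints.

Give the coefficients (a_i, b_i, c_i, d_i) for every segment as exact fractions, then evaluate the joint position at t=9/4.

  seg 0: a=1 b=-265/84 c=0 d=17/84
  seg 1: a=-3 b=97/42 c=51/28 d=-83/84
  seg 2: a=1 b=-95/42 c=-115/28 d=115/84
S(9/4) = -971/256

Δ: Δ0=-4/3, Δ1=2, Δ2=-5
row 1: diag=10, rhs=20; c'=1/5, d'=2
row 2: denom=6−2·1/5=28/5; d'=(-42−2·2)/(28/5)=-115/14
back: M2=-115/14
back: M1=2−1/5·-115/14=51/14
M: M0=0, M1=51/14, M2=-115/14, M3=0
seg 0: a=1, c=M0/2=0, d=(M1−M0)/(6·3)=17/84, b=Δ0−h0·(2M0+M1)/6=-265/84
seg 1: a=-3, c=M1/2=51/28, d=(M2−M1)/(6·2)=-83/84, b=Δ1−h1·(2M1+M2)/6=97/42
seg 2: a=1, c=M2/2=-115/28, d=(M3−M2)/(6·1)=115/84, b=Δ2−h2·(2M2+M3)/6=-95/42
t_q=9/4 → seg 0, τ=9/4; S=1+-265/84·τ+0·τ²+17/84·τ³=-971/256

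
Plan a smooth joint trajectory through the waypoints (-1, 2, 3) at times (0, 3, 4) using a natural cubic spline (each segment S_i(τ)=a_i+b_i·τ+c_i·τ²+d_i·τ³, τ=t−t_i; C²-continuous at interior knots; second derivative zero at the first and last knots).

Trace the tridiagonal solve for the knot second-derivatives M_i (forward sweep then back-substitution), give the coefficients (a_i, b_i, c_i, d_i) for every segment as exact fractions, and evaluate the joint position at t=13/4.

  seg 0: a=-1 b=1 c=0 d=0
  seg 1: a=2 b=1 c=0 d=0
S(13/4) = 9/4

Δ: Δ0=1, Δ1=1
row 1: diag=8, rhs=0; c'=1/8, d'=0
back: M1=0
M: M0=0, M1=0, M2=0
seg 0: a=-1, c=M0/2=0, d=(M1−M0)/(6·3)=0, b=Δ0−h0·(2M0+M1)/6=1
seg 1: a=2, c=M1/2=0, d=(M2−M1)/(6·1)=0, b=Δ1−h1·(2M1+M2)/6=1
t_q=13/4 → seg 1, τ=1/4; S=2+1·τ+0·τ²+0·τ³=9/4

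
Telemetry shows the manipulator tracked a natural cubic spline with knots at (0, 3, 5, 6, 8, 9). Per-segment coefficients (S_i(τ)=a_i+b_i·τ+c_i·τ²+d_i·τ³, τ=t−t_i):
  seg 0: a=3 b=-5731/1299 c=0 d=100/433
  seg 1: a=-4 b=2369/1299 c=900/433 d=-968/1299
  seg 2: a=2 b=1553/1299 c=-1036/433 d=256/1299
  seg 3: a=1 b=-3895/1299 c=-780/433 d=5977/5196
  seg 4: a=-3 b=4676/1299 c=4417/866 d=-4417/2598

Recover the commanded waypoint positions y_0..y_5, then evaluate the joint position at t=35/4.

y_0=3 y_1=-4 y_2=2 y_3=1 y_4=-3 y_5=4
S(35/4) = 102619/55424

y_0 = S_0(0) = a_0 = 3
y_1 = S_1(0) = a_1 = -4
y_2 = S_2(0) = a_2 = 2
y_3 = S_3(0) = a_3 = 1
y_4 = S_4(0) = a_4 = -3
y_5 = S_4(1) = 4
t_q=35/4 is in segment 4 (τ=3/4); S_4(τ)=102619/55424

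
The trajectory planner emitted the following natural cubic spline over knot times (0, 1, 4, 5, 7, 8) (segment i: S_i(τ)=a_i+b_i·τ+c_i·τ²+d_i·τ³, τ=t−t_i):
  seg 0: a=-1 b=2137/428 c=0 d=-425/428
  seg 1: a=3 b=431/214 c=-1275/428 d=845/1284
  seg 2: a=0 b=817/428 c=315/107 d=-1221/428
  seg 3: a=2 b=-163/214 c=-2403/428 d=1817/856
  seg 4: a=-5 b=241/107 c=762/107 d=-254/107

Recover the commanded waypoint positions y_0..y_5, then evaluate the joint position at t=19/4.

y_0=-1 y_1=3 y_2=0 y_3=2 y_4=-5 y_5=2
S(19/4) = 51609/27392

y_0 = S_0(0) = a_0 = -1
y_1 = S_1(0) = a_1 = 3
y_2 = S_2(0) = a_2 = 0
y_3 = S_3(0) = a_3 = 2
y_4 = S_4(0) = a_4 = -5
y_5 = S_4(1) = 2
t_q=19/4 is in segment 2 (τ=3/4); S_2(τ)=51609/27392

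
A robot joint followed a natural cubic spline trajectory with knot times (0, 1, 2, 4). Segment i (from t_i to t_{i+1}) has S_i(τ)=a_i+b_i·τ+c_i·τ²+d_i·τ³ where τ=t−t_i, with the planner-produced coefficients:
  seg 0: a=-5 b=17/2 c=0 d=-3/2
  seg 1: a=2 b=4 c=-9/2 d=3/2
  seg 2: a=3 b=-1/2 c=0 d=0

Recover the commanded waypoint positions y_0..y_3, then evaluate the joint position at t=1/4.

y_0=-5 y_1=2 y_2=3 y_3=2
S(1/4) = -371/128

y_0 = S_0(0) = a_0 = -5
y_1 = S_1(0) = a_1 = 2
y_2 = S_2(0) = a_2 = 3
y_3 = S_2(2) = 2
t_q=1/4 is in segment 0 (τ=1/4); S_0(τ)=-371/128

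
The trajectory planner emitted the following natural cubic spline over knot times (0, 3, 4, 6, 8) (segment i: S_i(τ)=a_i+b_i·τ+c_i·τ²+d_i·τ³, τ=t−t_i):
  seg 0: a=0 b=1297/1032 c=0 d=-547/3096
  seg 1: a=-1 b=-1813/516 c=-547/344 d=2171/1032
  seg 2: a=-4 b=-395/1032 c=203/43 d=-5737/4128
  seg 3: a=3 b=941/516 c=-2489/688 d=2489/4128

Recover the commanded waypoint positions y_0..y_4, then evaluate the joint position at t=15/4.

y_0=0 y_1=-1 y_2=-4 y_3=3 y_4=-3
S(15/4) = -80185/22016

y_0 = S_0(0) = a_0 = 0
y_1 = S_1(0) = a_1 = -1
y_2 = S_2(0) = a_2 = -4
y_3 = S_3(0) = a_3 = 3
y_4 = S_3(2) = -3
t_q=15/4 is in segment 1 (τ=3/4); S_1(τ)=-80185/22016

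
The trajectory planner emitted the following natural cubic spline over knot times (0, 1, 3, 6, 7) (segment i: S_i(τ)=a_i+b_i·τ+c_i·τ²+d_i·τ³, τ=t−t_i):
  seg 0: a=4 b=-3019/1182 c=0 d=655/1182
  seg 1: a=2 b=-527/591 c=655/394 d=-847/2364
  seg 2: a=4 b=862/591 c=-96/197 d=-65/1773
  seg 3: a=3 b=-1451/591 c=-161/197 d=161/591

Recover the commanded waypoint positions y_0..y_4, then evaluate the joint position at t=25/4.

y_0 = S_0(0) = a_0 = 4
y_1 = S_1(0) = a_1 = 2
y_2 = S_2(0) = a_2 = 4
y_3 = S_3(0) = a_3 = 3
y_4 = S_3(1) = 0
t_q=25/4 is in segment 3 (τ=1/4); S_3(τ)=29495/12608

y_0=4 y_1=2 y_2=4 y_3=3 y_4=0
S(25/4) = 29495/12608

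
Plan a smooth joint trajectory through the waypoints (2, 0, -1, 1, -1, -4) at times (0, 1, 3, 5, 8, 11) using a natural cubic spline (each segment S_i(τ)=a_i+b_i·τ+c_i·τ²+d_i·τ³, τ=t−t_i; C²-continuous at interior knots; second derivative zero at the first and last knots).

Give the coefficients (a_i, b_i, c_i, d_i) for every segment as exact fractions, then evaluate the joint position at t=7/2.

  seg 0: a=2 b=-10043/4596 c=0 d=851/4596
  seg 1: a=0 b=-3745/2298 c=851/1532 d=43/9192
  seg 2: a=-1 b=745/1149 c=447/766 d=-937/4596
  seg 3: a=1 b=616/1149 c=-245/383 d=823/10341
  seg 4: a=-1 b=-1325/1149 c=88/1149 d=-88/10341
S(7/2) = -6807/12256

Δ: Δ0=-2, Δ1=-1/2, Δ2=1, Δ3=-2/3, Δ4=-1
row 1: diag=6, rhs=9; c'=1/3, d'=3/2
row 2: denom=8−2·1/3=22/3; d'=(9−2·3/2)/(22/3)=9/11
row 3: denom=10−2·3/11=104/11; d'=(-10−2·9/11)/(104/11)=-16/13
row 4: denom=12−3·33/104=1149/104; d'=(-2−3·-16/13)/(1149/104)=176/1149
back: M4=176/1149
back: M3=-16/13−33/104·176/1149=-490/383
back: M2=9/11−3/11·-490/383=447/383
back: M1=3/2−1/3·447/383=851/766
M: M0=0, M1=851/766, M2=447/383, M3=-490/383, M4=176/1149, M5=0
seg 0: a=2, c=M0/2=0, d=(M1−M0)/(6·1)=851/4596, b=Δ0−h0·(2M0+M1)/6=-10043/4596
seg 1: a=0, c=M1/2=851/1532, d=(M2−M1)/(6·2)=43/9192, b=Δ1−h1·(2M1+M2)/6=-3745/2298
seg 2: a=-1, c=M2/2=447/766, d=(M3−M2)/(6·2)=-937/4596, b=Δ2−h2·(2M2+M3)/6=745/1149
seg 3: a=1, c=M3/2=-245/383, d=(M4−M3)/(6·3)=823/10341, b=Δ3−h3·(2M3+M4)/6=616/1149
seg 4: a=-1, c=M4/2=88/1149, d=(M5−M4)/(6·3)=-88/10341, b=Δ4−h4·(2M4+M5)/6=-1325/1149
t_q=7/2 → seg 2, τ=1/2; S=-1+745/1149·τ+447/766·τ²+-937/4596·τ³=-6807/12256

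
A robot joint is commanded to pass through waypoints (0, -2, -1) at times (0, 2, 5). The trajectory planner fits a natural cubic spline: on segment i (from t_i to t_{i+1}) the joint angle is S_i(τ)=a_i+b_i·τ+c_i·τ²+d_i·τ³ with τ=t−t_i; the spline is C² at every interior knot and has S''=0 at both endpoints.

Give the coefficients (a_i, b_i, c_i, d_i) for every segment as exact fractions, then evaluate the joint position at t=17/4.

Δ: Δ0=-1, Δ1=1/3
row 1: diag=10, rhs=8; c'=3/10, d'=4/5
back: M1=4/5
M: M0=0, M1=4/5, M2=0
seg 0: a=0, c=M0/2=0, d=(M1−M0)/(6·2)=1/15, b=Δ0−h0·(2M0+M1)/6=-19/15
seg 1: a=-2, c=M1/2=2/5, d=(M2−M1)/(6·3)=-2/45, b=Δ1−h1·(2M1+M2)/6=-7/15
t_q=17/4 → seg 1, τ=9/4; S=-2+-7/15·τ+2/5·τ²+-2/45·τ³=-49/32

  seg 0: a=0 b=-19/15 c=0 d=1/15
  seg 1: a=-2 b=-7/15 c=2/5 d=-2/45
S(17/4) = -49/32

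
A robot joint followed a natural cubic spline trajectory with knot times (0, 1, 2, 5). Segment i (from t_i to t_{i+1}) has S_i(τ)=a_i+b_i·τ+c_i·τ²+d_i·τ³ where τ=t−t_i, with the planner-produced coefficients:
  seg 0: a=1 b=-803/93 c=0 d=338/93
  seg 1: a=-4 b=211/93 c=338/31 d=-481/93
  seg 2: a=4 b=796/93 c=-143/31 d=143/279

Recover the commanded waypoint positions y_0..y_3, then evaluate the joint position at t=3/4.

y_0 = S_0(0) = a_0 = 1
y_1 = S_1(0) = a_1 = -4
y_2 = S_2(0) = a_2 = 4
y_3 = S_2(3) = 2
t_q=3/4 is in segment 0 (τ=3/4); S_0(τ)=-3911/992

y_0=1 y_1=-4 y_2=4 y_3=2
S(3/4) = -3911/992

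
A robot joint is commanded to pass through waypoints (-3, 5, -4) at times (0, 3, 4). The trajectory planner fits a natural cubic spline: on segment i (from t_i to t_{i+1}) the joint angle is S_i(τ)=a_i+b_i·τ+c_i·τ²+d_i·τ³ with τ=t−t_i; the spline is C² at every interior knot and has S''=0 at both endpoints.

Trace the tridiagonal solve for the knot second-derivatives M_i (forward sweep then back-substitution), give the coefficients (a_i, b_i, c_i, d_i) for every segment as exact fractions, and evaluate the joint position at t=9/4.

Δ: Δ0=8/3, Δ1=-9
row 1: diag=8, rhs=-70; c'=1/8, d'=-35/4
back: M1=-35/4
M: M0=0, M1=-35/4, M2=0
seg 0: a=-3, c=M0/2=0, d=(M1−M0)/(6·3)=-35/72, b=Δ0−h0·(2M0+M1)/6=169/24
seg 1: a=5, c=M1/2=-35/8, d=(M2−M1)/(6·1)=35/24, b=Δ1−h1·(2M1+M2)/6=-73/12
t_q=9/4 → seg 0, τ=9/4; S=-3+169/24·τ+0·τ²+-35/72·τ³=3741/512

  seg 0: a=-3 b=169/24 c=0 d=-35/72
  seg 1: a=5 b=-73/12 c=-35/8 d=35/24
S(9/4) = 3741/512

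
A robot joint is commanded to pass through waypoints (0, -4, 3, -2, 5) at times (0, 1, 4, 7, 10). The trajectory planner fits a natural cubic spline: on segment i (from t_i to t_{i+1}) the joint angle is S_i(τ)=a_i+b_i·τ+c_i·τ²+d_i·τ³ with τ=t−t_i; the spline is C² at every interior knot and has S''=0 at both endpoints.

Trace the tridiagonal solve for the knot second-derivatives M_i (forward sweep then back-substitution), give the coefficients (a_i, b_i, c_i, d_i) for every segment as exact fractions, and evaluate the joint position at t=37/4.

Δ: Δ0=-4, Δ1=7/3, Δ2=-5/3, Δ3=7/3
row 1: diag=8, rhs=38; c'=3/8, d'=19/4
row 2: denom=12−3·3/8=87/8; d'=(-24−3·19/4)/(87/8)=-102/29
row 3: denom=12−3·8/29=324/29; d'=(24−3·-102/29)/(324/29)=167/54
back: M3=167/54
back: M2=-102/29−8/29·167/54=-118/27
back: M1=19/4−3/8·-118/27=115/18
M: M0=0, M1=115/18, M2=-118/27, M3=167/54, M4=0
seg 0: a=0, c=M0/2=0, d=(M1−M0)/(6·1)=115/108, b=Δ0−h0·(2M0+M1)/6=-547/108
seg 1: a=-4, c=M1/2=115/36, d=(M2−M1)/(6·3)=-581/972, b=Δ1−h1·(2M1+M2)/6=-101/54
seg 2: a=3, c=M2/2=-59/27, d=(M3−M2)/(6·3)=403/972, b=Δ2−h2·(2M2+M3)/6=125/108
seg 3: a=-2, c=M3/2=167/108, d=(M4−M3)/(6·3)=-167/972, b=Δ3−h3·(2M3+M4)/6=-41/54
t_q=37/4 → seg 3, τ=9/4; S=-2+-41/54·τ+167/108·τ²+-167/972·τ³=1661/768

  seg 0: a=0 b=-547/108 c=0 d=115/108
  seg 1: a=-4 b=-101/54 c=115/36 d=-581/972
  seg 2: a=3 b=125/108 c=-59/27 d=403/972
  seg 3: a=-2 b=-41/54 c=167/108 d=-167/972
S(37/4) = 1661/768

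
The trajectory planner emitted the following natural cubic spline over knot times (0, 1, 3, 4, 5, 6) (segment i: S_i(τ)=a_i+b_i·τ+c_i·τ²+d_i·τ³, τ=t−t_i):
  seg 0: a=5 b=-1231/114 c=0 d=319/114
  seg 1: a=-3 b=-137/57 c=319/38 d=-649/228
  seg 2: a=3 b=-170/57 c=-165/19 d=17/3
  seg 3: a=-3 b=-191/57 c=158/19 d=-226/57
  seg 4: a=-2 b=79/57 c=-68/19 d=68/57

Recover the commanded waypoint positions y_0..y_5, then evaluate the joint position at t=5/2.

y_0 = S_0(0) = a_0 = 5
y_1 = S_1(0) = a_1 = -3
y_2 = S_2(0) = a_2 = 3
y_3 = S_3(0) = a_3 = -3
y_4 = S_4(0) = a_4 = -2
y_5 = S_4(1) = -3
t_q=5/2 is in segment 1 (τ=3/2); S_1(τ)=1627/608

y_0=5 y_1=-3 y_2=3 y_3=-3 y_4=-2 y_5=-3
S(5/2) = 1627/608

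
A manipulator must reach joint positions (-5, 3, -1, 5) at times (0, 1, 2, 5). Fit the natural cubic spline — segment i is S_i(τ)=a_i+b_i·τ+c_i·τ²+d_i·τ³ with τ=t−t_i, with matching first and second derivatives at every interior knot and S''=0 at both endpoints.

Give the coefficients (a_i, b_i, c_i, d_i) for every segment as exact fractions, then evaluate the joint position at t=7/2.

  seg 0: a=-5 b=350/31 c=0 d=-102/31
  seg 1: a=3 b=44/31 c=-306/31 d=138/31
  seg 2: a=-1 b=-154/31 c=108/31 d=-12/31
S(7/2) = -119/62

Δ: Δ0=8, Δ1=-4, Δ2=2
row 1: diag=4, rhs=-72; c'=1/4, d'=-18
row 2: denom=8−1·1/4=31/4; d'=(36−1·-18)/(31/4)=216/31
back: M2=216/31
back: M1=-18−1/4·216/31=-612/31
M: M0=0, M1=-612/31, M2=216/31, M3=0
seg 0: a=-5, c=M0/2=0, d=(M1−M0)/(6·1)=-102/31, b=Δ0−h0·(2M0+M1)/6=350/31
seg 1: a=3, c=M1/2=-306/31, d=(M2−M1)/(6·1)=138/31, b=Δ1−h1·(2M1+M2)/6=44/31
seg 2: a=-1, c=M2/2=108/31, d=(M3−M2)/(6·3)=-12/31, b=Δ2−h2·(2M2+M3)/6=-154/31
t_q=7/2 → seg 2, τ=3/2; S=-1+-154/31·τ+108/31·τ²+-12/31·τ³=-119/62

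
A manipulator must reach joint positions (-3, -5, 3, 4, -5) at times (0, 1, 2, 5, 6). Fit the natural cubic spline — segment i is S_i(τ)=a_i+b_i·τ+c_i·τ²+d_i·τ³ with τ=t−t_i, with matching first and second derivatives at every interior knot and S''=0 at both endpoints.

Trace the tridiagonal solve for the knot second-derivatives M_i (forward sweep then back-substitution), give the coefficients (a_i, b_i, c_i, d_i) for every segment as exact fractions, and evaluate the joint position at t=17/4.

Δ: Δ0=-2, Δ1=8, Δ2=1/3, Δ3=-9
row 1: diag=4, rhs=60; c'=1/4, d'=15
row 2: denom=8−1·1/4=31/4; d'=(-46−1·15)/(31/4)=-244/31
row 3: denom=8−3·12/31=212/31; d'=(-56−3·-244/31)/(212/31)=-251/53
back: M3=-251/53
back: M2=-244/31−12/31·-251/53=-320/53
back: M1=15−1/4·-320/53=875/53
M: M0=0, M1=875/53, M2=-320/53, M3=-251/53, M4=0
seg 0: a=-3, c=M0/2=0, d=(M1−M0)/(6·1)=875/318, b=Δ0−h0·(2M0+M1)/6=-1511/318
seg 1: a=-5, c=M1/2=875/106, d=(M2−M1)/(6·1)=-1195/318, b=Δ1−h1·(2M1+M2)/6=557/159
seg 2: a=3, c=M2/2=-160/53, d=(M3−M2)/(6·3)=23/318, b=Δ2−h2·(2M2+M3)/6=2779/318
seg 3: a=4, c=M3/2=-251/106, d=(M4−M3)/(6·1)=251/318, b=Δ3−h3·(2M3+M4)/6=-1180/159
t_q=17/4 → seg 2, τ=9/4; S=3+2779/318·τ+-160/53·τ²+23/318·τ³=55653/6784

  seg 0: a=-3 b=-1511/318 c=0 d=875/318
  seg 1: a=-5 b=557/159 c=875/106 d=-1195/318
  seg 2: a=3 b=2779/318 c=-160/53 d=23/318
  seg 3: a=4 b=-1180/159 c=-251/106 d=251/318
S(17/4) = 55653/6784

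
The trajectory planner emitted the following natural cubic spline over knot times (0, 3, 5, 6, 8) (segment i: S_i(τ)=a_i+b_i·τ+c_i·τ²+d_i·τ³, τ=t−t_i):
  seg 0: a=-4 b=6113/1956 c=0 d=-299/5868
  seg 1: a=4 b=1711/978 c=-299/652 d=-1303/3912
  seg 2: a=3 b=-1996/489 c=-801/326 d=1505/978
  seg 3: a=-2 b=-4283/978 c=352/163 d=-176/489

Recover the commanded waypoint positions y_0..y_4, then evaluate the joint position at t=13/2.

y_0 = S_0(0) = a_0 = -4
y_1 = S_1(0) = a_1 = 4
y_2 = S_2(0) = a_2 = 3
y_3 = S_3(0) = a_3 = -2
y_4 = S_3(2) = -5
t_q=13/2 is in segment 3 (τ=1/2); S_3(τ)=-2409/652

y_0=-4 y_1=4 y_2=3 y_3=-2 y_4=-5
S(13/2) = -2409/652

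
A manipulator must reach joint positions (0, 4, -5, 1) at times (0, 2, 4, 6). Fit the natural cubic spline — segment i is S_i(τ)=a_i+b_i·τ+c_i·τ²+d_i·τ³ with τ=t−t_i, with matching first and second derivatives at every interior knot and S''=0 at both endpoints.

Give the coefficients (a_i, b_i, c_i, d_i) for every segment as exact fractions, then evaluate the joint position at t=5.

  seg 0: a=0 b=127/30 c=0 d=-67/120
  seg 1: a=4 b=-37/15 c=-67/20 d=7/6
  seg 2: a=-5 b=-28/15 c=73/20 d=-73/120
S(5) = -153/40

Δ: Δ0=2, Δ1=-9/2, Δ2=3
row 1: diag=8, rhs=-39; c'=1/4, d'=-39/8
row 2: denom=8−2·1/4=15/2; d'=(45−2·-39/8)/(15/2)=73/10
back: M2=73/10
back: M1=-39/8−1/4·73/10=-67/10
M: M0=0, M1=-67/10, M2=73/10, M3=0
seg 0: a=0, c=M0/2=0, d=(M1−M0)/(6·2)=-67/120, b=Δ0−h0·(2M0+M1)/6=127/30
seg 1: a=4, c=M1/2=-67/20, d=(M2−M1)/(6·2)=7/6, b=Δ1−h1·(2M1+M2)/6=-37/15
seg 2: a=-5, c=M2/2=73/20, d=(M3−M2)/(6·2)=-73/120, b=Δ2−h2·(2M2+M3)/6=-28/15
t_q=5 → seg 2, τ=1; S=-5+-28/15·τ+73/20·τ²+-73/120·τ³=-153/40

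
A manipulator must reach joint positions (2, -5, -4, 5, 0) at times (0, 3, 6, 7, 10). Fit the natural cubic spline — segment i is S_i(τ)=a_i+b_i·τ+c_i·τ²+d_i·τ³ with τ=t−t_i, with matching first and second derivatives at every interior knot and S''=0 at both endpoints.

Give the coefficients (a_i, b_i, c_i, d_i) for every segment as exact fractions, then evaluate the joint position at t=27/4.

  seg 0: a=2 b=-115/57 c=0 d=-2/57
  seg 1: a=-5 b=-169/57 c=-6/19 d=242/513
  seg 2: a=-4 b=449/57 c=224/57 d=-160/57
  seg 3: a=5 b=139/19 c=-256/57 d=256/513
S(27/4) = 223/76

Δ: Δ0=-7/3, Δ1=1/3, Δ2=9, Δ3=-5/3
row 1: diag=12, rhs=16; c'=1/4, d'=4/3
row 2: denom=8−3·1/4=29/4; d'=(52−3·4/3)/(29/4)=192/29
row 3: denom=8−1·4/29=228/29; d'=(-64−1·192/29)/(228/29)=-512/57
back: M3=-512/57
back: M2=192/29−4/29·-512/57=448/57
back: M1=4/3−1/4·448/57=-12/19
M: M0=0, M1=-12/19, M2=448/57, M3=-512/57, M4=0
seg 0: a=2, c=M0/2=0, d=(M1−M0)/(6·3)=-2/57, b=Δ0−h0·(2M0+M1)/6=-115/57
seg 1: a=-5, c=M1/2=-6/19, d=(M2−M1)/(6·3)=242/513, b=Δ1−h1·(2M1+M2)/6=-169/57
seg 2: a=-4, c=M2/2=224/57, d=(M3−M2)/(6·1)=-160/57, b=Δ2−h2·(2M2+M3)/6=449/57
seg 3: a=5, c=M3/2=-256/57, d=(M4−M3)/(6·3)=256/513, b=Δ3−h3·(2M3+M4)/6=139/19
t_q=27/4 → seg 2, τ=3/4; S=-4+449/57·τ+224/57·τ²+-160/57·τ³=223/76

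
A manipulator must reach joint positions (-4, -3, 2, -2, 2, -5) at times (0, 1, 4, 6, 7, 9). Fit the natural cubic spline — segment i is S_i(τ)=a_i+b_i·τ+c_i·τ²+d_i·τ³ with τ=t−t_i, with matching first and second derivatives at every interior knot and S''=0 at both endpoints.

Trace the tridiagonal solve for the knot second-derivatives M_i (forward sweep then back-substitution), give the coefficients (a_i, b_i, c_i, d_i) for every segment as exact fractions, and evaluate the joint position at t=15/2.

  seg 0: a=-4 b=4289/6879 c=0 d=2590/6879
  seg 1: a=-3 b=12059/6879 c=2590/2293 d=-2656/6879
  seg 2: a=2 b=-13033/6879 c=-5378/2293 d=31543/27516
  seg 3: a=-2 b=17060/6879 c=20787/4586 d=-41449/13758
  seg 4: a=2 b=34495/13758 c=-10331/2293 d=10331/13758
S(15/2) = 81489/36688

Δ: Δ0=1, Δ1=5/3, Δ2=-2, Δ3=4, Δ4=-7/2
row 1: diag=8, rhs=4; c'=3/8, d'=1/2
row 2: denom=10−3·3/8=71/8; d'=(-22−3·1/2)/(71/8)=-188/71
row 3: denom=6−2·16/71=394/71; d'=(36−2·-188/71)/(394/71)=1466/197
row 4: denom=6−1·71/394=2293/394; d'=(-45−1·1466/197)/(2293/394)=-20662/2293
back: M4=-20662/2293
back: M3=1466/197−71/394·-20662/2293=20787/2293
back: M2=-188/71−16/71·20787/2293=-10756/2293
back: M1=1/2−3/8·-10756/2293=5180/2293
M: M0=0, M1=5180/2293, M2=-10756/2293, M3=20787/2293, M4=-20662/2293, M5=0
seg 0: a=-4, c=M0/2=0, d=(M1−M0)/(6·1)=2590/6879, b=Δ0−h0·(2M0+M1)/6=4289/6879
seg 1: a=-3, c=M1/2=2590/2293, d=(M2−M1)/(6·3)=-2656/6879, b=Δ1−h1·(2M1+M2)/6=12059/6879
seg 2: a=2, c=M2/2=-5378/2293, d=(M3−M2)/(6·2)=31543/27516, b=Δ2−h2·(2M2+M3)/6=-13033/6879
seg 3: a=-2, c=M3/2=20787/4586, d=(M4−M3)/(6·1)=-41449/13758, b=Δ3−h3·(2M3+M4)/6=17060/6879
seg 4: a=2, c=M4/2=-10331/2293, d=(M5−M4)/(6·2)=10331/13758, b=Δ4−h4·(2M4+M5)/6=34495/13758
t_q=15/2 → seg 4, τ=1/2; S=2+34495/13758·τ+-10331/2293·τ²+10331/13758·τ³=81489/36688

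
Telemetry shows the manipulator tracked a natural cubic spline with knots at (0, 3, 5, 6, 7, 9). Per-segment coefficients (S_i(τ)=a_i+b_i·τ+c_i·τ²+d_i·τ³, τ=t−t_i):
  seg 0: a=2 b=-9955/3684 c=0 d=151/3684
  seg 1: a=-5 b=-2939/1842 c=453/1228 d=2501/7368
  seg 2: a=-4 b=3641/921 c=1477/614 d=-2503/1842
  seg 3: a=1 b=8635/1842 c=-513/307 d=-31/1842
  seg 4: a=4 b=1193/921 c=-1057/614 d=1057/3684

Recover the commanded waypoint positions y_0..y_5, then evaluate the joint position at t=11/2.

y_0 = S_0(0) = a_0 = 2
y_1 = S_1(0) = a_1 = -5
y_2 = S_2(0) = a_2 = -4
y_3 = S_3(0) = a_3 = 1
y_4 = S_4(0) = a_4 = 4
y_5 = S_4(2) = 2
t_q=11/2 is in segment 2 (τ=1/2); S_2(τ)=-7819/4912

y_0=2 y_1=-5 y_2=-4 y_3=1 y_4=4 y_5=2
S(11/2) = -7819/4912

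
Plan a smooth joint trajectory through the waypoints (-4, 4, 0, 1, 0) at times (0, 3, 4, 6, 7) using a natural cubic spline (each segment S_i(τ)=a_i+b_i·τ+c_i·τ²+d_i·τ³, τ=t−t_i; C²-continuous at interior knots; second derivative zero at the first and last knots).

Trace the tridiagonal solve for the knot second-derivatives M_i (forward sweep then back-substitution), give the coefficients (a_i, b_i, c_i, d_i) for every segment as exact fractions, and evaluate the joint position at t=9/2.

  seg 0: a=-4 b=419/75 c=0 d=-73/225
  seg 1: a=4 b=-238/75 c=-73/25 d=157/75
  seg 2: a=0 b=-41/15 c=84/25 d=-523/600
  seg 3: a=1 b=37/150 c=-187/100 d=187/300
S(9/2) = -1017/1600

Δ: Δ0=8/3, Δ1=-4, Δ2=1/2, Δ3=-1
row 1: diag=8, rhs=-40; c'=1/8, d'=-5
row 2: denom=6−1·1/8=47/8; d'=(27−1·-5)/(47/8)=256/47
row 3: denom=6−2·16/47=250/47; d'=(-9−2·256/47)/(250/47)=-187/50
back: M3=-187/50
back: M2=256/47−16/47·-187/50=168/25
back: M1=-5−1/8·168/25=-146/25
M: M0=0, M1=-146/25, M2=168/25, M3=-187/50, M4=0
seg 0: a=-4, c=M0/2=0, d=(M1−M0)/(6·3)=-73/225, b=Δ0−h0·(2M0+M1)/6=419/75
seg 1: a=4, c=M1/2=-73/25, d=(M2−M1)/(6·1)=157/75, b=Δ1−h1·(2M1+M2)/6=-238/75
seg 2: a=0, c=M2/2=84/25, d=(M3−M2)/(6·2)=-523/600, b=Δ2−h2·(2M2+M3)/6=-41/15
seg 3: a=1, c=M3/2=-187/100, d=(M4−M3)/(6·1)=187/300, b=Δ3−h3·(2M3+M4)/6=37/150
t_q=9/2 → seg 2, τ=1/2; S=0+-41/15·τ+84/25·τ²+-523/600·τ³=-1017/1600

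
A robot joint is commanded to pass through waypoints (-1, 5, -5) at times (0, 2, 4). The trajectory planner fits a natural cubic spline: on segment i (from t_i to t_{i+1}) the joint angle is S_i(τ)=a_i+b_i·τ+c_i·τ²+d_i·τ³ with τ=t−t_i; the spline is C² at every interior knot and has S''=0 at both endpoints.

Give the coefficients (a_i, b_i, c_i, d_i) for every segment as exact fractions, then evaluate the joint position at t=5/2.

Δ: Δ0=3, Δ1=-5
row 1: diag=8, rhs=-48; c'=1/4, d'=-6
back: M1=-6
M: M0=0, M1=-6, M2=0
seg 0: a=-1, c=M0/2=0, d=(M1−M0)/(6·2)=-1/2, b=Δ0−h0·(2M0+M1)/6=5
seg 1: a=5, c=M1/2=-3, d=(M2−M1)/(6·2)=1/2, b=Δ1−h1·(2M1+M2)/6=-1
t_q=5/2 → seg 1, τ=1/2; S=5+-1·τ+-3·τ²+1/2·τ³=61/16

  seg 0: a=-1 b=5 c=0 d=-1/2
  seg 1: a=5 b=-1 c=-3 d=1/2
S(5/2) = 61/16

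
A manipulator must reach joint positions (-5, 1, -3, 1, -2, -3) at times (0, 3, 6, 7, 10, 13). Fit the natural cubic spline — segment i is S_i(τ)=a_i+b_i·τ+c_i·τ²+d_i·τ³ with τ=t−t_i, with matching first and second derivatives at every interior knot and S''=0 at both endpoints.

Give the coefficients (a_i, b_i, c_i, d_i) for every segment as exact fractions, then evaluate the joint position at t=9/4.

Δ: Δ0=2, Δ1=-4/3, Δ2=4, Δ3=-1, Δ4=-1/3
row 1: diag=12, rhs=-20; c'=1/4, d'=-5/3
row 2: denom=8−3·1/4=29/4; d'=(32−3·-5/3)/(29/4)=148/29
row 3: denom=8−1·4/29=228/29; d'=(-30−1·148/29)/(228/29)=-509/114
row 4: denom=12−3·29/76=825/76; d'=(4−3·-509/114)/(825/76)=1322/825
back: M4=1322/825
back: M3=-509/114−29/76·1322/825=-1396/275
back: M2=148/29−4/29·-1396/275=1596/275
back: M1=-5/3−1/4·1596/275=-2572/825
M: M0=0, M1=-2572/825, M2=1596/275, M3=-1396/275, M4=1322/825, M5=0
seg 0: a=-5, c=M0/2=0, d=(M1−M0)/(6·3)=-1286/7425, b=Δ0−h0·(2M0+M1)/6=2936/825
seg 1: a=1, c=M1/2=-1286/825, d=(M2−M1)/(6·3)=736/1485, b=Δ1−h1·(2M1+M2)/6=-922/825
seg 2: a=-3, c=M2/2=798/275, d=(M3−M2)/(6·1)=-136/75, b=Δ2−h2·(2M2+M3)/6=2402/825
seg 3: a=1, c=M3/2=-698/275, d=(M4−M3)/(6·3)=551/1485, b=Δ3−h3·(2M3+M4)/6=2702/825
seg 4: a=-2, c=M4/2=661/825, d=(M5−M4)/(6·3)=-661/7425, b=Δ4−h4·(2M4+M5)/6=-1597/825
t_q=9/4 → seg 0, τ=9/4; S=-5+2936/825·τ+0·τ²+-1286/7425·τ³=9103/8800

  seg 0: a=-5 b=2936/825 c=0 d=-1286/7425
  seg 1: a=1 b=-922/825 c=-1286/825 d=736/1485
  seg 2: a=-3 b=2402/825 c=798/275 d=-136/75
  seg 3: a=1 b=2702/825 c=-698/275 d=551/1485
  seg 4: a=-2 b=-1597/825 c=661/825 d=-661/7425
S(9/4) = 9103/8800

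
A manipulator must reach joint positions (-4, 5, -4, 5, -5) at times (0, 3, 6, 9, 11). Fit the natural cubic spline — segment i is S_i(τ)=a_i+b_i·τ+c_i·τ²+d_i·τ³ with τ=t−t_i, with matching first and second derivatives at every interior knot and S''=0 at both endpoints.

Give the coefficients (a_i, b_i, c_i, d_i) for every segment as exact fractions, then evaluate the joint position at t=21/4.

  seg 0: a=-4 b=120/23 c=0 d=-17/69
  seg 1: a=5 b=-33/23 c=-51/23 d=13/23
  seg 2: a=-4 b=12/23 c=66/23 d=-47/69
  seg 3: a=5 b=-15/23 c=-75/23 d=25/46
S(21/4) = -193/64

Δ: Δ0=3, Δ1=-3, Δ2=3, Δ3=-5
row 1: diag=12, rhs=-36; c'=1/4, d'=-3
row 2: denom=12−3·1/4=45/4; d'=(36−3·-3)/(45/4)=4
row 3: denom=10−3·4/15=46/5; d'=(-48−3·4)/(46/5)=-150/23
back: M3=-150/23
back: M2=4−4/15·-150/23=132/23
back: M1=-3−1/4·132/23=-102/23
M: M0=0, M1=-102/23, M2=132/23, M3=-150/23, M4=0
seg 0: a=-4, c=M0/2=0, d=(M1−M0)/(6·3)=-17/69, b=Δ0−h0·(2M0+M1)/6=120/23
seg 1: a=5, c=M1/2=-51/23, d=(M2−M1)/(6·3)=13/23, b=Δ1−h1·(2M1+M2)/6=-33/23
seg 2: a=-4, c=M2/2=66/23, d=(M3−M2)/(6·3)=-47/69, b=Δ2−h2·(2M2+M3)/6=12/23
seg 3: a=5, c=M3/2=-75/23, d=(M4−M3)/(6·2)=25/46, b=Δ3−h3·(2M3+M4)/6=-15/23
t_q=21/4 → seg 1, τ=9/4; S=5+-33/23·τ+-51/23·τ²+13/23·τ³=-193/64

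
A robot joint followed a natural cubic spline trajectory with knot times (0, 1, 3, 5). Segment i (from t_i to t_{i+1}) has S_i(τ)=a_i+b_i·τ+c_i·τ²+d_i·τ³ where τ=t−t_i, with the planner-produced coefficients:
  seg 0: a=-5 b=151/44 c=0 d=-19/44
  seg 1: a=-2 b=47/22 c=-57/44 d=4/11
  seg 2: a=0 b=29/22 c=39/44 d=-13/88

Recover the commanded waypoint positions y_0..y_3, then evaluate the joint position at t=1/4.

y_0 = S_0(0) = a_0 = -5
y_1 = S_1(0) = a_1 = -2
y_2 = S_2(0) = a_2 = 0
y_3 = S_2(2) = 5
t_q=1/4 is in segment 0 (τ=1/4); S_0(τ)=-11683/2816

y_0=-5 y_1=-2 y_2=0 y_3=5
S(1/4) = -11683/2816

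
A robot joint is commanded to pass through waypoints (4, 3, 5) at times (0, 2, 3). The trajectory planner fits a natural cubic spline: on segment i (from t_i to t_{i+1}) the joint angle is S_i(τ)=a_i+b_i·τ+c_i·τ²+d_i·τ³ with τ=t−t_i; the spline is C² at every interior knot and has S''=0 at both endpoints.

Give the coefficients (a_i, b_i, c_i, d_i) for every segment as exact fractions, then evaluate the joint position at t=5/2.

Δ: Δ0=-1/2, Δ1=2
row 1: diag=6, rhs=15; c'=1/6, d'=5/2
back: M1=5/2
M: M0=0, M1=5/2, M2=0
seg 0: a=4, c=M0/2=0, d=(M1−M0)/(6·2)=5/24, b=Δ0−h0·(2M0+M1)/6=-4/3
seg 1: a=3, c=M1/2=5/4, d=(M2−M1)/(6·1)=-5/12, b=Δ1−h1·(2M1+M2)/6=7/6
t_q=5/2 → seg 1, τ=1/2; S=3+7/6·τ+5/4·τ²+-5/12·τ³=123/32

  seg 0: a=4 b=-4/3 c=0 d=5/24
  seg 1: a=3 b=7/6 c=5/4 d=-5/12
S(5/2) = 123/32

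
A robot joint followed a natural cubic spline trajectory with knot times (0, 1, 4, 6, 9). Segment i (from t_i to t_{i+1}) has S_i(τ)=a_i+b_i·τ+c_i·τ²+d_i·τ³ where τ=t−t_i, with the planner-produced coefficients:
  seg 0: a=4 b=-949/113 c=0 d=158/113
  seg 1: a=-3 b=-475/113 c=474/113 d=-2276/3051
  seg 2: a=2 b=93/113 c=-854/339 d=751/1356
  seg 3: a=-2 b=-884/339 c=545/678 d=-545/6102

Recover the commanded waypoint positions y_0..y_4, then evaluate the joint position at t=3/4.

y_0=4 y_1=-3 y_2=2 y_3=-2 y_4=-5
S(3/4) = -6179/3616

y_0 = S_0(0) = a_0 = 4
y_1 = S_1(0) = a_1 = -3
y_2 = S_2(0) = a_2 = 2
y_3 = S_3(0) = a_3 = -2
y_4 = S_3(3) = -5
t_q=3/4 is in segment 0 (τ=3/4); S_0(τ)=-6179/3616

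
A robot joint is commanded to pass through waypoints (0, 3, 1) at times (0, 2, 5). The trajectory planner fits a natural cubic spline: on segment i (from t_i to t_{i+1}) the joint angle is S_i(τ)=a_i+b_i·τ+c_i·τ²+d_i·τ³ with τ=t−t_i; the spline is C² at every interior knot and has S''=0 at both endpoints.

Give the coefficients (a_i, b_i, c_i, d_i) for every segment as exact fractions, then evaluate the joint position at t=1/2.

Δ: Δ0=3/2, Δ1=-2/3
row 1: diag=10, rhs=-13; c'=3/10, d'=-13/10
back: M1=-13/10
M: M0=0, M1=-13/10, M2=0
seg 0: a=0, c=M0/2=0, d=(M1−M0)/(6·2)=-13/120, b=Δ0−h0·(2M0+M1)/6=29/15
seg 1: a=3, c=M1/2=-13/20, d=(M2−M1)/(6·3)=13/180, b=Δ1−h1·(2M1+M2)/6=19/30
t_q=1/2 → seg 0, τ=1/2; S=0+29/15·τ+0·τ²+-13/120·τ³=61/64

  seg 0: a=0 b=29/15 c=0 d=-13/120
  seg 1: a=3 b=19/30 c=-13/20 d=13/180
S(1/2) = 61/64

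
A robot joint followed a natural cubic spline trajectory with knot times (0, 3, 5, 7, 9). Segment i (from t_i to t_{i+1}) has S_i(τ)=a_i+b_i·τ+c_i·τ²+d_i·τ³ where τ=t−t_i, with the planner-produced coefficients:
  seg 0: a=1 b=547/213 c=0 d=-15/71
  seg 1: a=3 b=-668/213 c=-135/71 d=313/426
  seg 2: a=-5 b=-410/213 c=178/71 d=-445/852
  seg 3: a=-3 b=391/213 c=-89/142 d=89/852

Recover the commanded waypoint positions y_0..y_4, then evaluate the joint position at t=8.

y_0 = S_0(0) = a_0 = 1
y_1 = S_1(0) = a_1 = 3
y_2 = S_2(0) = a_2 = -5
y_3 = S_3(0) = a_3 = -3
y_4 = S_3(2) = -1
t_q=8 is in segment 3 (τ=1); S_3(τ)=-479/284

y_0=1 y_1=3 y_2=-5 y_3=-3 y_4=-1
S(8) = -479/284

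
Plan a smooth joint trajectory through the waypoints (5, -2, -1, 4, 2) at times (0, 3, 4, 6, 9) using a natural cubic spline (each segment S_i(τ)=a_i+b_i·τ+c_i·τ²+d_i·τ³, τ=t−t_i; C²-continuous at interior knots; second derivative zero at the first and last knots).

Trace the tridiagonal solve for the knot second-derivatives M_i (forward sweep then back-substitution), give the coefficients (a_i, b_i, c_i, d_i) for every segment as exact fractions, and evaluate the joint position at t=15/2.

Δ: Δ0=-7/3, Δ1=1, Δ2=5/2, Δ3=-2/3
row 1: diag=8, rhs=20; c'=1/8, d'=5/2
row 2: denom=6−1·1/8=47/8; d'=(9−1·5/2)/(47/8)=52/47
row 3: denom=10−2·16/47=438/47; d'=(-19−2·52/47)/(438/47)=-997/438
back: M3=-997/438
back: M2=52/47−16/47·-997/438=412/219
back: M1=5/2−1/8·412/219=496/219
M: M0=0, M1=496/219, M2=412/219, M3=-997/438, M4=0
seg 0: a=5, c=M0/2=0, d=(M1−M0)/(6·3)=248/1971, b=Δ0−h0·(2M0+M1)/6=-253/73
seg 1: a=-2, c=M1/2=248/219, d=(M2−M1)/(6·1)=-14/219, b=Δ1−h1·(2M1+M2)/6=-5/73
seg 2: a=-1, c=M2/2=206/219, d=(M3−M2)/(6·2)=-607/1752, b=Δ2−h2·(2M2+M3)/6=439/219
seg 3: a=4, c=M3/2=-997/876, d=(M4−M3)/(6·3)=997/7884, b=Δ3−h3·(2M3+M4)/6=235/146
t_q=15/2 → seg 3, τ=3/2; S=4+235/146·τ+-997/876·τ²+997/7884·τ³=9999/2336

  seg 0: a=5 b=-253/73 c=0 d=248/1971
  seg 1: a=-2 b=-5/73 c=248/219 d=-14/219
  seg 2: a=-1 b=439/219 c=206/219 d=-607/1752
  seg 3: a=4 b=235/146 c=-997/876 d=997/7884
S(15/2) = 9999/2336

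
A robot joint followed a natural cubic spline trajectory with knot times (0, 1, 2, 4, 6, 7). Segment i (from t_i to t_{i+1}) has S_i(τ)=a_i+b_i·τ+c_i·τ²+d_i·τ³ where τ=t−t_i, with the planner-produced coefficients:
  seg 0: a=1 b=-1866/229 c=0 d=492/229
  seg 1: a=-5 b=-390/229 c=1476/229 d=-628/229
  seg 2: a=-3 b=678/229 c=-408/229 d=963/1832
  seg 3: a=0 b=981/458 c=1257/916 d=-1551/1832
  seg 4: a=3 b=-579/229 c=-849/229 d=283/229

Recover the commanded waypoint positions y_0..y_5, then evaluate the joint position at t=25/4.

y_0 = S_0(0) = a_0 = 1
y_1 = S_1(0) = a_1 = -5
y_2 = S_2(0) = a_2 = -3
y_3 = S_3(0) = a_3 = 0
y_4 = S_4(0) = a_4 = 3
y_5 = S_4(1) = -2
t_q=25/4 is in segment 4 (τ=1/4); S_4(τ)=31591/14656

y_0=1 y_1=-5 y_2=-3 y_3=0 y_4=3 y_5=-2
S(25/4) = 31591/14656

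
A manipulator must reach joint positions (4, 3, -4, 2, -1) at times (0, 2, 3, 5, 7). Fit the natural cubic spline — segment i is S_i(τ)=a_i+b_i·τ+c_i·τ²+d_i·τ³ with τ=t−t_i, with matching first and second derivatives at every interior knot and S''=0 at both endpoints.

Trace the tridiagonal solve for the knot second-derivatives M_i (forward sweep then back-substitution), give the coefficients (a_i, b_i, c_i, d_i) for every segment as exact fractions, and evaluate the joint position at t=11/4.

  seg 0: a=4 b=311/128 c=0 d=-375/512
  seg 1: a=3 b=-407/64 c=-1125/256 d=961/256
  seg 2: a=-4 b=-995/256 c=879/128 d=-1753/1024
  seg 3: a=2 b=389/128 c=-1743/512 d=581/1024
S(11/4) = -43545/16384

Δ: Δ0=-1/2, Δ1=-7, Δ2=3, Δ3=-3/2
row 1: diag=6, rhs=-39; c'=1/6, d'=-13/2
row 2: denom=6−1·1/6=35/6; d'=(60−1·-13/2)/(35/6)=57/5
row 3: denom=8−2·12/35=256/35; d'=(-27−2·57/5)/(256/35)=-1743/256
back: M3=-1743/256
back: M2=57/5−12/35·-1743/256=879/64
back: M1=-13/2−1/6·879/64=-1125/128
M: M0=0, M1=-1125/128, M2=879/64, M3=-1743/256, M4=0
seg 0: a=4, c=M0/2=0, d=(M1−M0)/(6·2)=-375/512, b=Δ0−h0·(2M0+M1)/6=311/128
seg 1: a=3, c=M1/2=-1125/256, d=(M2−M1)/(6·1)=961/256, b=Δ1−h1·(2M1+M2)/6=-407/64
seg 2: a=-4, c=M2/2=879/128, d=(M3−M2)/(6·2)=-1753/1024, b=Δ2−h2·(2M2+M3)/6=-995/256
seg 3: a=2, c=M3/2=-1743/512, d=(M4−M3)/(6·2)=581/1024, b=Δ3−h3·(2M3+M4)/6=389/128
t_q=11/4 → seg 1, τ=3/4; S=3+-407/64·τ+-1125/256·τ²+961/256·τ³=-43545/16384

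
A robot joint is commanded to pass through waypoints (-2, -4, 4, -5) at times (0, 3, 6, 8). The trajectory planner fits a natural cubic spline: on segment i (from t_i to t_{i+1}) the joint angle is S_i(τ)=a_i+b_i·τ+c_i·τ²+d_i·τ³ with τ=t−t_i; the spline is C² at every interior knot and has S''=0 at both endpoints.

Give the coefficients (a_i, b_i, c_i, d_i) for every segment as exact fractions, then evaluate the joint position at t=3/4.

  seg 0: a=-2 b=-159/74 c=0 d=329/1998
  seg 1: a=-4 b=85/37 c=329/222 d=-905/1998
  seg 2: a=4 b=-77/74 c=-96/37 d=16/37
S(3/4) = -16775/4736

Δ: Δ0=-2/3, Δ1=8/3, Δ2=-9/2
row 1: diag=12, rhs=20; c'=1/4, d'=5/3
row 2: denom=10−3·1/4=37/4; d'=(-43−3·5/3)/(37/4)=-192/37
back: M2=-192/37
back: M1=5/3−1/4·-192/37=329/111
M: M0=0, M1=329/111, M2=-192/37, M3=0
seg 0: a=-2, c=M0/2=0, d=(M1−M0)/(6·3)=329/1998, b=Δ0−h0·(2M0+M1)/6=-159/74
seg 1: a=-4, c=M1/2=329/222, d=(M2−M1)/(6·3)=-905/1998, b=Δ1−h1·(2M1+M2)/6=85/37
seg 2: a=4, c=M2/2=-96/37, d=(M3−M2)/(6·2)=16/37, b=Δ2−h2·(2M2+M3)/6=-77/74
t_q=3/4 → seg 0, τ=3/4; S=-2+-159/74·τ+0·τ²+329/1998·τ³=-16775/4736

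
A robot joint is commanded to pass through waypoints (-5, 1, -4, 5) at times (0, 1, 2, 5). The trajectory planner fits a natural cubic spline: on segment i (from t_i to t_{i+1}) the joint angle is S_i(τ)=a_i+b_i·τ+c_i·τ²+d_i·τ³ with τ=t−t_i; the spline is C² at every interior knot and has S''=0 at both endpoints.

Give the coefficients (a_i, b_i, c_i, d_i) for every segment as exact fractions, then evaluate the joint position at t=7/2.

Δ: Δ0=6, Δ1=-5, Δ2=3
row 1: diag=4, rhs=-66; c'=1/4, d'=-33/2
row 2: denom=8−1·1/4=31/4; d'=(48−1·-33/2)/(31/4)=258/31
back: M2=258/31
back: M1=-33/2−1/4·258/31=-576/31
M: M0=0, M1=-576/31, M2=258/31, M3=0
seg 0: a=-5, c=M0/2=0, d=(M1−M0)/(6·1)=-96/31, b=Δ0−h0·(2M0+M1)/6=282/31
seg 1: a=1, c=M1/2=-288/31, d=(M2−M1)/(6·1)=139/31, b=Δ1−h1·(2M1+M2)/6=-6/31
seg 2: a=-4, c=M2/2=129/31, d=(M3−M2)/(6·3)=-43/93, b=Δ2−h2·(2M2+M3)/6=-165/31
t_q=7/2 → seg 2, τ=3/2; S=-4+-165/31·τ+129/31·τ²+-43/93·τ³=-1037/248

  seg 0: a=-5 b=282/31 c=0 d=-96/31
  seg 1: a=1 b=-6/31 c=-288/31 d=139/31
  seg 2: a=-4 b=-165/31 c=129/31 d=-43/93
S(7/2) = -1037/248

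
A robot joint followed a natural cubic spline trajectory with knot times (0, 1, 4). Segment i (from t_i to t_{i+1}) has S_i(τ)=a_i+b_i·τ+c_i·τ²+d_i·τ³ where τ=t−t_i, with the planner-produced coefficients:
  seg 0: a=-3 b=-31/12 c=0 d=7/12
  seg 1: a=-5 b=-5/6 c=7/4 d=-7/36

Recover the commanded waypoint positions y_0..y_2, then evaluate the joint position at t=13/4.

y_0=-3 y_1=-5 y_2=3
S(13/4) = -59/256

y_0 = S_0(0) = a_0 = -3
y_1 = S_1(0) = a_1 = -5
y_2 = S_1(3) = 3
t_q=13/4 is in segment 1 (τ=9/4); S_1(τ)=-59/256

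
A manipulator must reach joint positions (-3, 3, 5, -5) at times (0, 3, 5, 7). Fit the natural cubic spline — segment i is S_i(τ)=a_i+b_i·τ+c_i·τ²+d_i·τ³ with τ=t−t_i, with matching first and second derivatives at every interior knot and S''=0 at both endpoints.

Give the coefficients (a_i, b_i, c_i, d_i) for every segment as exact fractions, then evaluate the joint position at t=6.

  seg 0: a=-3 b=35/19 c=0 d=1/57
  seg 1: a=3 b=44/19 c=3/19 d=-31/76
  seg 2: a=5 b=-37/19 c=-87/38 d=29/76
S(6) = 87/76

Δ: Δ0=2, Δ1=1, Δ2=-5
row 1: diag=10, rhs=-6; c'=1/5, d'=-3/5
row 2: denom=8−2·1/5=38/5; d'=(-36−2·-3/5)/(38/5)=-87/19
back: M2=-87/19
back: M1=-3/5−1/5·-87/19=6/19
M: M0=0, M1=6/19, M2=-87/19, M3=0
seg 0: a=-3, c=M0/2=0, d=(M1−M0)/(6·3)=1/57, b=Δ0−h0·(2M0+M1)/6=35/19
seg 1: a=3, c=M1/2=3/19, d=(M2−M1)/(6·2)=-31/76, b=Δ1−h1·(2M1+M2)/6=44/19
seg 2: a=5, c=M2/2=-87/38, d=(M3−M2)/(6·2)=29/76, b=Δ2−h2·(2M2+M3)/6=-37/19
t_q=6 → seg 2, τ=1; S=5+-37/19·τ+-87/38·τ²+29/76·τ³=87/76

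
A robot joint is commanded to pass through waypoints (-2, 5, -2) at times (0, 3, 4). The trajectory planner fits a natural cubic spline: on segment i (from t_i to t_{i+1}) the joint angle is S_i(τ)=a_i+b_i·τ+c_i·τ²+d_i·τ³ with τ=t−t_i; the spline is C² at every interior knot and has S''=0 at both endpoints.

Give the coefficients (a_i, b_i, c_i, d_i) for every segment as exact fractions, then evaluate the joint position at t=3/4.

Δ: Δ0=7/3, Δ1=-7
row 1: diag=8, rhs=-56; c'=1/8, d'=-7
back: M1=-7
M: M0=0, M1=-7, M2=0
seg 0: a=-2, c=M0/2=0, d=(M1−M0)/(6·3)=-7/18, b=Δ0−h0·(2M0+M1)/6=35/6
seg 1: a=5, c=M1/2=-7/2, d=(M2−M1)/(6·1)=7/6, b=Δ1−h1·(2M1+M2)/6=-14/3
t_q=3/4 → seg 0, τ=3/4; S=-2+35/6·τ+0·τ²+-7/18·τ³=283/128

  seg 0: a=-2 b=35/6 c=0 d=-7/18
  seg 1: a=5 b=-14/3 c=-7/2 d=7/6
S(3/4) = 283/128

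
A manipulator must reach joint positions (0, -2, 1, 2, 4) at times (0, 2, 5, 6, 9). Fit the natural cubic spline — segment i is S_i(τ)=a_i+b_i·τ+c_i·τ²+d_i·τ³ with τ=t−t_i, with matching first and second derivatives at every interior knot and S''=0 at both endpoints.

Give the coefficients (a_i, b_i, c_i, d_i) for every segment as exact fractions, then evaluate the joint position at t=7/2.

Δ: Δ0=-1, Δ1=1, Δ2=1, Δ3=2/3
row 1: diag=10, rhs=12; c'=3/10, d'=6/5
row 2: denom=8−3·3/10=71/10; d'=(0−3·6/5)/(71/10)=-36/71
row 3: denom=8−1·10/71=558/71; d'=(-2−1·-36/71)/(558/71)=-53/279
back: M3=-53/279
back: M2=-36/71−10/71·-53/279=-134/279
back: M1=6/5−3/10·-134/279=125/93
M: M0=0, M1=125/93, M2=-134/279, M3=-53/279, M4=0
seg 0: a=0, c=M0/2=0, d=(M1−M0)/(6·2)=125/1116, b=Δ0−h0·(2M0+M1)/6=-404/279
seg 1: a=-2, c=M1/2=125/186, d=(M2−M1)/(6·3)=-509/5022, b=Δ1−h1·(2M1+M2)/6=-29/279
seg 2: a=1, c=M2/2=-67/279, d=(M3−M2)/(6·1)=3/62, b=Δ2−h2·(2M2+M3)/6=665/558
seg 3: a=2, c=M3/2=-53/558, d=(M4−M3)/(6·3)=53/5022, b=Δ3−h3·(2M3+M4)/6=239/279
t_q=7/2 → seg 1, τ=3/2; S=-2+-29/279·τ+125/186·τ²+-509/5022·τ³=-489/496

  seg 0: a=0 b=-404/279 c=0 d=125/1116
  seg 1: a=-2 b=-29/279 c=125/186 d=-509/5022
  seg 2: a=1 b=665/558 c=-67/279 d=3/62
  seg 3: a=2 b=239/279 c=-53/558 d=53/5022
S(7/2) = -489/496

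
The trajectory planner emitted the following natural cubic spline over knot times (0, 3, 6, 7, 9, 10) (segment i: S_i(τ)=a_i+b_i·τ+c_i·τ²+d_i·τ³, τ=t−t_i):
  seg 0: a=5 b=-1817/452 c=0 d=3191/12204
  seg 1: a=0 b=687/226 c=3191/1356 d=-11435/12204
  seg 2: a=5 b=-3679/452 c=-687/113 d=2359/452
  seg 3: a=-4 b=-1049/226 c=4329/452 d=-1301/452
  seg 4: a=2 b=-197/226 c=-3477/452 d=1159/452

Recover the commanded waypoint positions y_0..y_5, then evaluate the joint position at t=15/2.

y_0=5 y_1=0 y_2=5 y_3=-4 y_4=2 y_5=-4
S(15/2) = -15499/3616

y_0 = S_0(0) = a_0 = 5
y_1 = S_1(0) = a_1 = 0
y_2 = S_2(0) = a_2 = 5
y_3 = S_3(0) = a_3 = -4
y_4 = S_4(0) = a_4 = 2
y_5 = S_4(1) = -4
t_q=15/2 is in segment 3 (τ=1/2); S_3(τ)=-15499/3616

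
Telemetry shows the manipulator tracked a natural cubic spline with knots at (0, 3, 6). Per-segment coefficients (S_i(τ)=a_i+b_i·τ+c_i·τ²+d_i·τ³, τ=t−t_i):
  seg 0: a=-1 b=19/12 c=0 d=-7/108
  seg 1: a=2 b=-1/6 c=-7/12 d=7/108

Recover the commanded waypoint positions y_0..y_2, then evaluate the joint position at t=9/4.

y_0=-1 y_1=2 y_2=-2
S(9/4) = 467/256

y_0 = S_0(0) = a_0 = -1
y_1 = S_1(0) = a_1 = 2
y_2 = S_1(3) = -2
t_q=9/4 is in segment 0 (τ=9/4); S_0(τ)=467/256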